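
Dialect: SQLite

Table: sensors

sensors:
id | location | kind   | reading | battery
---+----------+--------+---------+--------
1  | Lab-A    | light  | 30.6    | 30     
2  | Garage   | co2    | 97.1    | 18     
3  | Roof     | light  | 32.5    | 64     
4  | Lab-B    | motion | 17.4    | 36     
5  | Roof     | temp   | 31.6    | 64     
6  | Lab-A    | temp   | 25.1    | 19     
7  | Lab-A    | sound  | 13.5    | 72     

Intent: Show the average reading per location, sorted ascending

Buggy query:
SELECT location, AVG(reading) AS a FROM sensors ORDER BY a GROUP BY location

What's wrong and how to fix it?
Bug: ORDER BY appears before GROUP BY; SQL clause order requires GROUP BY first

Fix: Move ORDER BY to the end, after GROUP BY

Corrected query:
SELECT location, AVG(reading) AS a FROM sensors GROUP BY location ORDER BY a

Result:
location | a        
---------+----------
Lab-B    | 17.4     
Lab-A    | 23.066667
Roof     | 32.05    
Garage   | 97.1     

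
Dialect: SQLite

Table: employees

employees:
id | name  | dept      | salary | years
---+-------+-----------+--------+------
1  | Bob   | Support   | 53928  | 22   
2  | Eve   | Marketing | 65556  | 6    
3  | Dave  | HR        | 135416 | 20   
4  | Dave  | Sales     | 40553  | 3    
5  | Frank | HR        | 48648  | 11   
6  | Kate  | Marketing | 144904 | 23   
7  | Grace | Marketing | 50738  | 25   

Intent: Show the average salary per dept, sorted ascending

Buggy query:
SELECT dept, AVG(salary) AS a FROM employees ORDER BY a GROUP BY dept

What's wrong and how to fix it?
Bug: ORDER BY appears before GROUP BY; SQL clause order requires GROUP BY first

Fix: Move ORDER BY to the end, after GROUP BY

Corrected query:
SELECT dept, AVG(salary) AS a FROM employees GROUP BY dept ORDER BY a

Result:
dept      | a    
----------+------
Sales     | 40553
Support   | 53928
Marketing | 87066
HR        | 92032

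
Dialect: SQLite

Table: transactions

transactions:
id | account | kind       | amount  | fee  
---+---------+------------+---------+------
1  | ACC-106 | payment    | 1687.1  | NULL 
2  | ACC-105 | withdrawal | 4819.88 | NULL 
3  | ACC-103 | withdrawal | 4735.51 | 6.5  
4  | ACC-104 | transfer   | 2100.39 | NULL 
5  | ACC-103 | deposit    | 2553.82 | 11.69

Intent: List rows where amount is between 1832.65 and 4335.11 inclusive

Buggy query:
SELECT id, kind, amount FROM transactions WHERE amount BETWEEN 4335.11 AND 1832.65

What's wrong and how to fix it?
Bug: The bounds are reversed; BETWEEN a AND b requires a <= b to match anything

Fix: Swap the bounds so the smaller value comes first

Corrected query:
SELECT id, kind, amount FROM transactions WHERE amount BETWEEN 1832.65 AND 4335.11

Result:
id | kind     | amount 
---+----------+--------
4  | transfer | 2100.39
5  | deposit  | 2553.82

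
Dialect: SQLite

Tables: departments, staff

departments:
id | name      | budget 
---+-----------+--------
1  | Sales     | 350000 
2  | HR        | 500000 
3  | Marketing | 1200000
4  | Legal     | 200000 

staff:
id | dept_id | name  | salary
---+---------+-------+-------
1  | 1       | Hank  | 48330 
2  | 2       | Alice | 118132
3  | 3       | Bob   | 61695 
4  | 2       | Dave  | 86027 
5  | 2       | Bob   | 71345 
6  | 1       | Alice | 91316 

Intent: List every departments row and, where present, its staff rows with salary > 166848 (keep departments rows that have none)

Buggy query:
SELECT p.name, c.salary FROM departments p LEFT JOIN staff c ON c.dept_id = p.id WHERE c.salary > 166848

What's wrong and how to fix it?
Bug: A WHERE condition on the right-hand table after LEFT JOIN drops unmatched parents

Fix: Put 'c.salary > 166848' in the JOIN's ON clause instead of WHERE

Corrected query:
SELECT p.name, c.salary FROM departments p LEFT JOIN staff c ON c.dept_id = p.id AND c.salary > 166848

Result:
name      | salary
----------+-------
Sales     | NULL  
HR        | NULL  
Marketing | NULL  
Legal     | NULL  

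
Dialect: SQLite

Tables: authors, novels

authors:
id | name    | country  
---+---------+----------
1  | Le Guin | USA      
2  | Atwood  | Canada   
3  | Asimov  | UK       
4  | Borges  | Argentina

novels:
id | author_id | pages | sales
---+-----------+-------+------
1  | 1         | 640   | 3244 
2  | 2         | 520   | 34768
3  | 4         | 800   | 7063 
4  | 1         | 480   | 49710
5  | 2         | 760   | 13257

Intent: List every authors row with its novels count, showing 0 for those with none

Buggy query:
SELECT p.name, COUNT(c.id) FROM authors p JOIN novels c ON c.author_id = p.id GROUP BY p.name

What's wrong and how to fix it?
Bug: An inner join excludes parents with zero children

Fix: Switch to LEFT JOIN to retain unmatched parent rows

Corrected query:
SELECT p.name, COUNT(c.id) FROM authors p LEFT JOIN novels c ON c.author_id = p.id GROUP BY p.name

Result:
name    | COUNT(c.id)
--------+------------
Asimov  | 0          
Atwood  | 2          
Borges  | 1          
Le Guin | 2          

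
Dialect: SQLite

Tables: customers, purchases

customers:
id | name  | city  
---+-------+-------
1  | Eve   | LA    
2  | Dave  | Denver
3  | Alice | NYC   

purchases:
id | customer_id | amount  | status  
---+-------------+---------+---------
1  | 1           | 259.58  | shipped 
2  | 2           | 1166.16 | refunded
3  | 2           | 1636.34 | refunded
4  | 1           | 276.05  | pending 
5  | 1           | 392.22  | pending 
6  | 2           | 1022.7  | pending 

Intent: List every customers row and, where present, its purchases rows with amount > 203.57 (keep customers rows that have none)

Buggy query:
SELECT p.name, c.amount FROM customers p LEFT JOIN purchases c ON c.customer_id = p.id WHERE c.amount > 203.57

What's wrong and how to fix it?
Bug: Filtering c.amount in WHERE discards the NULL rows produced by LEFT JOIN, turning it into an inner join

Fix: Put 'c.amount > 203.57' in the JOIN's ON clause instead of WHERE

Corrected query:
SELECT p.name, c.amount FROM customers p LEFT JOIN purchases c ON c.customer_id = p.id AND c.amount > 203.57

Result:
name  | amount 
------+--------
Eve   | 259.58 
Eve   | 276.05 
Eve   | 392.22 
Dave  | 1022.7 
Dave  | 1166.16
Dave  | 1636.34
Alice | NULL   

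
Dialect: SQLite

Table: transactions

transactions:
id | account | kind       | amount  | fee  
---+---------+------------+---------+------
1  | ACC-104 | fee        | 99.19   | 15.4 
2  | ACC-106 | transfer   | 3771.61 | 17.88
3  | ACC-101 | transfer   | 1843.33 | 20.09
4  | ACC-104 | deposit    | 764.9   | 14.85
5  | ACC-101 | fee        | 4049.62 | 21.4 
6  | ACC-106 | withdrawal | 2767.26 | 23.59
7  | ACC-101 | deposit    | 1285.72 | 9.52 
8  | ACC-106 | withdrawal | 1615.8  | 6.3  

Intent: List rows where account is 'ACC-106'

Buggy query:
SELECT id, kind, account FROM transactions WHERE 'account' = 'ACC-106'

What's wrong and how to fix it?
Bug: Single quotes denote string literals in SQL; the column name is being compared as a constant string

Fix: Reference the column as account without single quotes

Corrected query:
SELECT id, kind, account FROM transactions WHERE account = 'ACC-106'

Result:
id | kind       | account
---+------------+--------
2  | transfer   | ACC-106
6  | withdrawal | ACC-106
8  | withdrawal | ACC-106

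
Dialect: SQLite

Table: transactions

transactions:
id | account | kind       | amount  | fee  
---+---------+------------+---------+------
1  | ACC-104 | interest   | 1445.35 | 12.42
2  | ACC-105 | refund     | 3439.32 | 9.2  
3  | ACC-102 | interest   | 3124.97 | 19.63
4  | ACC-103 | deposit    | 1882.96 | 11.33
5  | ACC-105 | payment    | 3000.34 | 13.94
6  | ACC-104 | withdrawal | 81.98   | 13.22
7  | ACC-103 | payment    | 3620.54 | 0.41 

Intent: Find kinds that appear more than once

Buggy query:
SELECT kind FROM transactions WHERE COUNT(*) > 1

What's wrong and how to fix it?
Bug: WHERE can't reference COUNT(*); aggregates are computed after WHERE

Fix: Group first, then use HAVING for the count condition

Corrected query:
SELECT kind FROM transactions GROUP BY kind HAVING COUNT(*) > 1

Result:
kind    
--------
interest
payment 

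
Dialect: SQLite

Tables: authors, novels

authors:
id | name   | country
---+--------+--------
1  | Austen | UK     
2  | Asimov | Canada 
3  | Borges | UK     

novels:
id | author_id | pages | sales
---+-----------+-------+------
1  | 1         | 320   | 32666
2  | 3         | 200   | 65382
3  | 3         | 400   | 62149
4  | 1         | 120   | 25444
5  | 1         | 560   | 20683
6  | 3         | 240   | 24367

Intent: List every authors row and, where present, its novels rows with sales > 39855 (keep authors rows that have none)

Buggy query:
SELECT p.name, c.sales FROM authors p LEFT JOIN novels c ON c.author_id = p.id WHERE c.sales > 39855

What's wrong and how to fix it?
Bug: A WHERE condition on the right-hand table after LEFT JOIN drops unmatched parents

Fix: Move the right-table condition into the ON clause so unmatched parents are kept

Corrected query:
SELECT p.name, c.sales FROM authors p LEFT JOIN novels c ON c.author_id = p.id AND c.sales > 39855

Result:
name   | sales
-------+------
Austen | NULL 
Asimov | NULL 
Borges | 62149
Borges | 65382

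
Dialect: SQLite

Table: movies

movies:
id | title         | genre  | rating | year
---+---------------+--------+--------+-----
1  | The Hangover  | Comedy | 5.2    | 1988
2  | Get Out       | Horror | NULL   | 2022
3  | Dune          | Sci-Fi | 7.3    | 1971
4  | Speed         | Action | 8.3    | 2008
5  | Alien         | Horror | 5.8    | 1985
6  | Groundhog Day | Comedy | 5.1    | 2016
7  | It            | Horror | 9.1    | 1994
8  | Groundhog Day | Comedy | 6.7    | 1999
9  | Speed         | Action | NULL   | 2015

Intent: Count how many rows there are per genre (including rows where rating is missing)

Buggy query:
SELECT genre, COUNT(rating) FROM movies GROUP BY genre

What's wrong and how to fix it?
Bug: COUNT(column) counts non-NULL values only; rows with NULL rating aren't counted

Fix: Use COUNT(*) to count all rows regardless of NULL

Corrected query:
SELECT genre, COUNT(*) FROM movies GROUP BY genre

Result:
genre  | COUNT(*)
-------+---------
Action | 2       
Comedy | 3       
Horror | 3       
Sci-Fi | 1       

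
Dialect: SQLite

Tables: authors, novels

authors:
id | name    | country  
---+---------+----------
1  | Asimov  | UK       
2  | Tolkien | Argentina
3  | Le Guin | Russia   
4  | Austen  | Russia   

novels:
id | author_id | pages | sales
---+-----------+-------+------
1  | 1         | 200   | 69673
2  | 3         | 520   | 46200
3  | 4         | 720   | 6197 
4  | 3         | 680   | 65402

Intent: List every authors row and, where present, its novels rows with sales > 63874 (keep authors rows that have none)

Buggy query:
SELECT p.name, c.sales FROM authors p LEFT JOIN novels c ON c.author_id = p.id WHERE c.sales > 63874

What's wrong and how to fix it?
Bug: Filtering c.sales in WHERE discards the NULL rows produced by LEFT JOIN, turning it into an inner join

Fix: Put 'c.sales > 63874' in the JOIN's ON clause instead of WHERE

Corrected query:
SELECT p.name, c.sales FROM authors p LEFT JOIN novels c ON c.author_id = p.id AND c.sales > 63874

Result:
name    | sales
--------+------
Asimov  | 69673
Tolkien | NULL 
Le Guin | 65402
Austen  | NULL 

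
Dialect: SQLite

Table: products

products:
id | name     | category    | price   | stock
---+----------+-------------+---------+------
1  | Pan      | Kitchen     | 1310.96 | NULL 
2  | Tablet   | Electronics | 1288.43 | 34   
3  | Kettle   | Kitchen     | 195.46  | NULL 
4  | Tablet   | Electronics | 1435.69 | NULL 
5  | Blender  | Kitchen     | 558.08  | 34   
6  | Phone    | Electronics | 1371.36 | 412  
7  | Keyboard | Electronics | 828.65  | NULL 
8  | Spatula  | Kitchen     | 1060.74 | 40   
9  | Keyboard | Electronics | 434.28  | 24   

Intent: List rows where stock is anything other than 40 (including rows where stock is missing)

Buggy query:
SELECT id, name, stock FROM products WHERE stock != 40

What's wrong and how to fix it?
Bug: Inequality against NULL is unknown, not true; rows with NULL are dropped

Fix: Handle NULL separately with IS NULL alongside the inequality

Corrected query:
SELECT id, name, stock FROM products WHERE stock != 40 OR stock IS NULL

Result:
id | name     | stock
---+----------+------
1  | Pan      | NULL 
2  | Tablet   | 34   
3  | Kettle   | NULL 
4  | Tablet   | NULL 
5  | Blender  | 34   
6  | Phone    | 412  
7  | Keyboard | NULL 
9  | Keyboard | 24   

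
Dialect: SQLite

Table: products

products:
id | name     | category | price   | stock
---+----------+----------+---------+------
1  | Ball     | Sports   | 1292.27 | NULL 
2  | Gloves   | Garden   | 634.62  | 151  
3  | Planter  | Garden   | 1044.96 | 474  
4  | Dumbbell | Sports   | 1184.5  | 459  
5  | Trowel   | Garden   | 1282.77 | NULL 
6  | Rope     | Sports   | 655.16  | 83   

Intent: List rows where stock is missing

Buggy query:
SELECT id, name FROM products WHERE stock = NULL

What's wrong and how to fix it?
Bug: '= NULL' is always unknown in SQL three-valued logic, so no rows match

Fix: Replace '= NULL' with 'IS NULL'

Corrected query:
SELECT id, name FROM products WHERE stock IS NULL

Result:
id | name  
---+-------
1  | Ball  
5  | Trowel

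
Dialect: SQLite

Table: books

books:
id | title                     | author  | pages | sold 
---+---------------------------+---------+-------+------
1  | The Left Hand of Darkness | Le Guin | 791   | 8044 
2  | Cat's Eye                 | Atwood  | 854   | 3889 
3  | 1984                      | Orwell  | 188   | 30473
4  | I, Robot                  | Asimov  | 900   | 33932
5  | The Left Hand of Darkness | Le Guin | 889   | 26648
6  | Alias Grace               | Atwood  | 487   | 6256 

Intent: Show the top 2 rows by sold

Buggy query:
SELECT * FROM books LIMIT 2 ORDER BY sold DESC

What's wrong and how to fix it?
Bug: ORDER BY cannot follow LIMIT; LIMIT is the final clause

Fix: Swap the clauses: ORDER BY first, then LIMIT

Corrected query:
SELECT * FROM books ORDER BY sold DESC LIMIT 2

Result:
id | title    | author | pages | sold 
---+----------+--------+-------+------
4  | I, Robot | Asimov | 900   | 33932
3  | 1984     | Orwell | 188   | 30473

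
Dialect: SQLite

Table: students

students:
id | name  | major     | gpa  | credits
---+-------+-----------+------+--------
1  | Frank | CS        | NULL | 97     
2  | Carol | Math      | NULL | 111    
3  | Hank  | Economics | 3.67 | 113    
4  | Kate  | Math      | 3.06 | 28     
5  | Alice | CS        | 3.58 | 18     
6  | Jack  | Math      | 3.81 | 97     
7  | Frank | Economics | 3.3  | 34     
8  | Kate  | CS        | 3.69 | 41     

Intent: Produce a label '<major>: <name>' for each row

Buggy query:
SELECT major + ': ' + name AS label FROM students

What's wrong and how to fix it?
Bug: SQLite uses || for string concatenation; + coerces text to numbers (yielding 0)

Fix: Replace + with || to concatenate text

Corrected query:
SELECT major || ': ' || name AS label FROM students

Result:
label           
----------------
CS: Frank       
Math: Carol     
Economics: Hank 
Math: Kate      
CS: Alice       
Math: Jack      
Economics: Frank
CS: Kate        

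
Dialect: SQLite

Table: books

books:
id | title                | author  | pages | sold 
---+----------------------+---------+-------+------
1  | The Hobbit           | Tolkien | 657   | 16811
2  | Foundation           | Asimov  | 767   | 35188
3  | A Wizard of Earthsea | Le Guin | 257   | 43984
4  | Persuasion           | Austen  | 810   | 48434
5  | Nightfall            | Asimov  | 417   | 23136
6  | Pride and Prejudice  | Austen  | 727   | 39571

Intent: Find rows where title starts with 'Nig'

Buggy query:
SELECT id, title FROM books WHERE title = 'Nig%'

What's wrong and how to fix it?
Bug: Wildcards only work with LIKE; '=' treats '%' as a literal character

Fix: Replace '=' with LIKE so 'Nig%' is treated as a pattern

Corrected query:
SELECT id, title FROM books WHERE title LIKE 'Nig%'

Result:
id | title    
---+----------
5  | Nightfall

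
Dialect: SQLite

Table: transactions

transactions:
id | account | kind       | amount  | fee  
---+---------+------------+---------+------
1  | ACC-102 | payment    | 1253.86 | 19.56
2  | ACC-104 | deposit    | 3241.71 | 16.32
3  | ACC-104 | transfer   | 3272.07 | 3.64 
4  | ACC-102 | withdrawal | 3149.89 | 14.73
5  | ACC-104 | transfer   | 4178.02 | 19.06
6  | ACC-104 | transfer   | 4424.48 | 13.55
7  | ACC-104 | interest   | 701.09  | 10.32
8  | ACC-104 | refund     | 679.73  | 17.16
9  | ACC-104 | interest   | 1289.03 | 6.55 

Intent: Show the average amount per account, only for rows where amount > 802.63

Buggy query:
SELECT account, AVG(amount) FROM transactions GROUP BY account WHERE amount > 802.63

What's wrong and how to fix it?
Bug: WHERE cannot follow GROUP BY

Fix: Move the WHERE clause before GROUP BY

Corrected query:
SELECT account, AVG(amount) FROM transactions WHERE amount > 802.63 GROUP BY account

Result:
account | AVG(amount)
--------+------------
ACC-102 | 2201.875   
ACC-104 | 3281.062   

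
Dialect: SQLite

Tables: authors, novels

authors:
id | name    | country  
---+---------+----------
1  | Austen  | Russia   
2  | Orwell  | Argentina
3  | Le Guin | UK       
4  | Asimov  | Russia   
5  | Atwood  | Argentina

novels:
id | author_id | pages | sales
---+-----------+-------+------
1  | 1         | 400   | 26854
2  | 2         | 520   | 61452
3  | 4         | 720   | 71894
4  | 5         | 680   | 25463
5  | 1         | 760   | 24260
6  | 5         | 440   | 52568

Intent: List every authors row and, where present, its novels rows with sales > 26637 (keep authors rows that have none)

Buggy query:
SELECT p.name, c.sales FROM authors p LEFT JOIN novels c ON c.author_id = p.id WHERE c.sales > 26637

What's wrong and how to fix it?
Bug: A WHERE condition on the right-hand table after LEFT JOIN drops unmatched parents

Fix: Put 'c.sales > 26637' in the JOIN's ON clause instead of WHERE

Corrected query:
SELECT p.name, c.sales FROM authors p LEFT JOIN novels c ON c.author_id = p.id AND c.sales > 26637

Result:
name    | sales
--------+------
Austen  | 26854
Orwell  | 61452
Le Guin | NULL 
Asimov  | 71894
Atwood  | 52568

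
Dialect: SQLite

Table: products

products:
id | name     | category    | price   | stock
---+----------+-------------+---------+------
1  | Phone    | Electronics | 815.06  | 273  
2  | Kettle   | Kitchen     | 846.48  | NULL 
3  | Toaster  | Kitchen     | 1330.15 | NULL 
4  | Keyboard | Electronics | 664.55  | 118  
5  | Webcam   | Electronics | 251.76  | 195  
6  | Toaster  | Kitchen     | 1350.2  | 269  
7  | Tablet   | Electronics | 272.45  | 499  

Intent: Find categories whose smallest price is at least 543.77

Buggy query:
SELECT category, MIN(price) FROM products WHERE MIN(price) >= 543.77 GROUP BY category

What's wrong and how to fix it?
Bug: Aggregates like MIN are computed per group after WHERE runs

Fix: Use HAVING for the per-group MIN condition

Corrected query:
SELECT category, MIN(price) FROM products GROUP BY category HAVING MIN(price) >= 543.77

Result:
category | MIN(price)
---------+-----------
Kitchen  | 846.48    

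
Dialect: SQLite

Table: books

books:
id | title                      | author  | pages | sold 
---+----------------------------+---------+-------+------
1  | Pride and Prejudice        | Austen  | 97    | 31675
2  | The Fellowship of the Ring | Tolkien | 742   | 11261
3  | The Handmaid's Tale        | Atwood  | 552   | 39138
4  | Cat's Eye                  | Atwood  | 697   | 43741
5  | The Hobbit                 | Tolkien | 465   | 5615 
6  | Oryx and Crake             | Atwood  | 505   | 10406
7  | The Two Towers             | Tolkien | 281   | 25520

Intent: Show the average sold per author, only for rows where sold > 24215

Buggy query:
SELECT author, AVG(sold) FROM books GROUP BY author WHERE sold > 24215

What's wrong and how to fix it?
Bug: Row-level WHERE must come before GROUP BY in the clause order

Fix: Place WHERE between FROM and GROUP BY

Corrected query:
SELECT author, AVG(sold) FROM books WHERE sold > 24215 GROUP BY author

Result:
author  | AVG(sold)
--------+----------
Atwood  | 41439.5  
Austen  | 31675    
Tolkien | 25520    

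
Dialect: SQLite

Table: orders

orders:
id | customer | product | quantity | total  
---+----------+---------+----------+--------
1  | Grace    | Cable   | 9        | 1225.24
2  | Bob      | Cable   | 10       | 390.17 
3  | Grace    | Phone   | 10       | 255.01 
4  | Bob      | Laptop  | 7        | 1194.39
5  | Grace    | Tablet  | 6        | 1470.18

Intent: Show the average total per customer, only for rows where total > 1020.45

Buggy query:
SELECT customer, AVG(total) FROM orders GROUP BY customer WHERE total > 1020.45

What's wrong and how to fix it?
Bug: Row-level WHERE must come before GROUP BY in the clause order

Fix: Move the WHERE clause before GROUP BY

Corrected query:
SELECT customer, AVG(total) FROM orders WHERE total > 1020.45 GROUP BY customer

Result:
customer | AVG(total)
---------+-----------
Bob      | 1194.39   
Grace    | 1347.71   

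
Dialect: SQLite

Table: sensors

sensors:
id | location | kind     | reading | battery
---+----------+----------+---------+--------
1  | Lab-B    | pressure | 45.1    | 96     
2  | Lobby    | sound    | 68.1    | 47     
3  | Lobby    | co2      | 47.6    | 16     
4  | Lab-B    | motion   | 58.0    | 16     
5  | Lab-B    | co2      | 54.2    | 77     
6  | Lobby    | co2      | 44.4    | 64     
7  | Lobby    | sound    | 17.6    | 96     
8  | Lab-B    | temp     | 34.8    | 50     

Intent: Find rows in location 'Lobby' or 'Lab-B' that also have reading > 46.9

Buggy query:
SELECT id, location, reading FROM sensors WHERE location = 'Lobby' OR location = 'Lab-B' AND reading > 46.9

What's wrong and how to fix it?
Bug: Without parentheses, AND is evaluated before OR, so the reading filter only applies to the 'Lab-B' branch

Fix: Group the OR with parentheses (or use IN), then AND the threshold

Corrected query:
SELECT id, location, reading FROM sensors WHERE (location = 'Lobby' OR location = 'Lab-B') AND reading > 46.9

Result:
id | location | reading
---+----------+--------
2  | Lobby    | 68.1   
3  | Lobby    | 47.6   
4  | Lab-B    | 58     
5  | Lab-B    | 54.2   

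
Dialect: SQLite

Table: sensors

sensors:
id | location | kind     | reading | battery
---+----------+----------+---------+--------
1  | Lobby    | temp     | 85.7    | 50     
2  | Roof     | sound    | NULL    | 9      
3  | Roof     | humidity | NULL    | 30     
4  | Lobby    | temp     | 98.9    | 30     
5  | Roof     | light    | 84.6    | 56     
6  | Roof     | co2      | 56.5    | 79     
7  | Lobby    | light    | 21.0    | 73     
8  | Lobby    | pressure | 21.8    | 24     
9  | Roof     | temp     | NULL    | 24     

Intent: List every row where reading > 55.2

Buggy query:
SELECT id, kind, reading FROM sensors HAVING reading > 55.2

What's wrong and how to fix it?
Bug: This is a non-aggregate query (no GROUP BY, no aggregates), so in SQLite the HAVING clause is invalid here; a row-level condition belongs in WHERE

Fix: Use WHERE for row-level filtering

Corrected query:
SELECT id, kind, reading FROM sensors WHERE reading > 55.2

Result:
id | kind  | reading
---+-------+--------
1  | temp  | 85.7   
4  | temp  | 98.9   
5  | light | 84.6   
6  | co2   | 56.5   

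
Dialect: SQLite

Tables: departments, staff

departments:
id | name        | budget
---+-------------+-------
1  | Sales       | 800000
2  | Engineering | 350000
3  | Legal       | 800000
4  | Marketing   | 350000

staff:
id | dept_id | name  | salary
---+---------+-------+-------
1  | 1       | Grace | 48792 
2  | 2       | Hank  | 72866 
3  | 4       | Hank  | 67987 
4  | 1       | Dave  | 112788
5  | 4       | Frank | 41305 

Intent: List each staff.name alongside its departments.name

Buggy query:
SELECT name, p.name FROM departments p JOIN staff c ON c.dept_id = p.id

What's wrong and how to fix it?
Bug: Both tables have a 'name' column; the unqualified reference is ambiguous

Fix: Qualify the column with its table alias (c.name)

Corrected query:
SELECT c.name, p.name FROM departments p JOIN staff c ON c.dept_id = p.id

Result:
name  | name       
------+------------
Grace | Sales      
Hank  | Engineering
Hank  | Marketing  
Dave  | Sales      
Frank | Marketing  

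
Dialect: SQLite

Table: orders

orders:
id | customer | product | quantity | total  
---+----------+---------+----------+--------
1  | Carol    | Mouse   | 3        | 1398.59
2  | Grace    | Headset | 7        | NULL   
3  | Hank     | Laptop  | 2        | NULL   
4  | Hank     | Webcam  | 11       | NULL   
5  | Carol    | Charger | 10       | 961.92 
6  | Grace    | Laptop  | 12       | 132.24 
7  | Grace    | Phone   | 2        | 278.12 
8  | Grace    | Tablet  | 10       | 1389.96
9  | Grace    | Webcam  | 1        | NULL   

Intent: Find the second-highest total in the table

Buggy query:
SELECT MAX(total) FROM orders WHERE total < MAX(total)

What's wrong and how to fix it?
Bug: The inner MAX is an aggregate inside WHERE, which is not allowed

Fix: Compute the overall MAX in a subquery, then take MAX of rows below it

Corrected query:
SELECT MAX(total) FROM orders WHERE total < (SELECT MAX(total) FROM orders)

Result:
MAX(total)
----------
1389.96   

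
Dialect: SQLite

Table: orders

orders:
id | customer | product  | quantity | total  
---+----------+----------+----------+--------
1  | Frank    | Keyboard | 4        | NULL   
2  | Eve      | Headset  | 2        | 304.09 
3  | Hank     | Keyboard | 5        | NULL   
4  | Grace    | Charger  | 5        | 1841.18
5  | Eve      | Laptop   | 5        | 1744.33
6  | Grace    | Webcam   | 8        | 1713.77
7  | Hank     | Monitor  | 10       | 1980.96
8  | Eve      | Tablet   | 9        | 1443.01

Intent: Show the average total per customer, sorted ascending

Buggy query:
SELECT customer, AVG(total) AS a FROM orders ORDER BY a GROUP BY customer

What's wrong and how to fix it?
Bug: ORDER BY appears before GROUP BY; SQL clause order requires GROUP BY first

Fix: Move ORDER BY to the end, after GROUP BY

Corrected query:
SELECT customer, AVG(total) AS a FROM orders GROUP BY customer ORDER BY a

Result:
customer | a       
---------+---------
Frank    | NULL    
Eve      | 1163.81 
Grace    | 1777.475
Hank     | 1980.96 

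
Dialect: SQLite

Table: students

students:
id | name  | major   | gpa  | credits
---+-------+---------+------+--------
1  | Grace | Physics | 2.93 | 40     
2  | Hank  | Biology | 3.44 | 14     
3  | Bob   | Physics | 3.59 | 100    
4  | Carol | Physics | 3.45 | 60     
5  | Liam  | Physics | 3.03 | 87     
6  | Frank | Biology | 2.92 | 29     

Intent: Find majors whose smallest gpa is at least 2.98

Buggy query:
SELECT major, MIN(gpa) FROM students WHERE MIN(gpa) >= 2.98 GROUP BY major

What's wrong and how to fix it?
Bug: MIN() in WHERE is a misuse of aggregate

Fix: Replace WHERE with HAVING after the GROUP BY

Corrected query:
SELECT major, MIN(gpa) FROM students GROUP BY major HAVING MIN(gpa) >= 2.98

Result:
(no rows)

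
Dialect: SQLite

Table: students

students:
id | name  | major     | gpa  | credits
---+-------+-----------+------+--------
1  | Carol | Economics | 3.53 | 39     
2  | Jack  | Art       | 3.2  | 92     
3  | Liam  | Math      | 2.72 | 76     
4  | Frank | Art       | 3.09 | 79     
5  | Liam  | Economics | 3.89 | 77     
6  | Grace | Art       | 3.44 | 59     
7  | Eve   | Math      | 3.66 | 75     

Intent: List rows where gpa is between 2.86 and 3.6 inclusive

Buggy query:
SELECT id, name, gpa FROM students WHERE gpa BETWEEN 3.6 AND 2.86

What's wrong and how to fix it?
Bug: BETWEEN expects the lower bound first; with 3.6 AND 2.86 the range is empty

Fix: Write BETWEEN 2.86 AND 3.6

Corrected query:
SELECT id, name, gpa FROM students WHERE gpa BETWEEN 2.86 AND 3.6

Result:
id | name  | gpa 
---+-------+-----
1  | Carol | 3.53
2  | Jack  | 3.2 
4  | Frank | 3.09
6  | Grace | 3.44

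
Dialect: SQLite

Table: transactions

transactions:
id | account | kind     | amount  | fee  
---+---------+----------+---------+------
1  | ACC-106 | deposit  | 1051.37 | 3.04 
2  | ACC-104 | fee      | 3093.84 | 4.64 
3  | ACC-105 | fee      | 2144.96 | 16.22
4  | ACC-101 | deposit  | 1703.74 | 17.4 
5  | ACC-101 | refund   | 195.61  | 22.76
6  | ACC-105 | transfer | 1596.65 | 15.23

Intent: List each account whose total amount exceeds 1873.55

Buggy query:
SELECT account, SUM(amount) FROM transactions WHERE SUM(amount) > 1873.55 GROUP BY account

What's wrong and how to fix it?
Bug: WHERE runs before GROUP BY, so aggregates aren't available there

Fix: Use HAVING (which filters groups after aggregation) instead of WHERE

Corrected query:
SELECT account, SUM(amount) FROM transactions GROUP BY account HAVING SUM(amount) > 1873.55

Result:
account | SUM(amount)
--------+------------
ACC-101 | 1899.35    
ACC-104 | 3093.84    
ACC-105 | 3741.61    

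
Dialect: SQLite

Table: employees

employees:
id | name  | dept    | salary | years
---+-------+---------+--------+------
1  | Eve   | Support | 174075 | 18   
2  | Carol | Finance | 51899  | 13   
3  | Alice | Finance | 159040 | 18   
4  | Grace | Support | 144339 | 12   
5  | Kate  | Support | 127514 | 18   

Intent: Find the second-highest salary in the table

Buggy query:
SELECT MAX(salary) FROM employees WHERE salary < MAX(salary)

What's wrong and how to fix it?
Bug: MAX(salary) on the right of the comparison is an aggregate-in-WHERE error

Fix: Compute the overall MAX in a subquery, then take MAX of rows below it

Corrected query:
SELECT MAX(salary) FROM employees WHERE salary < (SELECT MAX(salary) FROM employees)

Result:
MAX(salary)
-----------
159040     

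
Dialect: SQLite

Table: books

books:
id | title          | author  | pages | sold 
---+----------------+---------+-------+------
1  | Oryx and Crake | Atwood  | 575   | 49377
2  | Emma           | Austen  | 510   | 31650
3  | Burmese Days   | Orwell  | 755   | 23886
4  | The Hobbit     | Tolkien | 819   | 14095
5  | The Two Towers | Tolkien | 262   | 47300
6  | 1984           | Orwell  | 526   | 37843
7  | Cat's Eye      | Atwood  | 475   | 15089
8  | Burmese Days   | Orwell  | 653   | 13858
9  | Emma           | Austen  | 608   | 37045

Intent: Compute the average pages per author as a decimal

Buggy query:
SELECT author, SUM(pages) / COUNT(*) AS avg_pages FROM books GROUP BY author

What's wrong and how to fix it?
Bug: Both operands are integers, so '/' performs integer division and truncates

Fix: Multiply by 1.0 (or CAST to REAL) to force floating-point division

Corrected query:
SELECT author, SUM(pages) * 1.0 / COUNT(*) AS avg_pages FROM books GROUP BY author

Result:
author  | avg_pages 
--------+-----------
Atwood  | 525       
Austen  | 559       
Orwell  | 644.666667
Tolkien | 540.5     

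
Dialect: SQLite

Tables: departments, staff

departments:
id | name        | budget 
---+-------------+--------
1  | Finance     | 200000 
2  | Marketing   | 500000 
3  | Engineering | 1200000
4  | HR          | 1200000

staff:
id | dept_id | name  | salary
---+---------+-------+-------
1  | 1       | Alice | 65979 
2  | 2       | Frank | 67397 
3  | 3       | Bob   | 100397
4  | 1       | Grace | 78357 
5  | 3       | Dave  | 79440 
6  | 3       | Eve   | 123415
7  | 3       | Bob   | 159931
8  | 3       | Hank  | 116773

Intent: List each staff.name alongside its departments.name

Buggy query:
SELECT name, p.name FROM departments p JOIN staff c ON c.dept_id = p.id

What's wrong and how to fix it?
Bug: Both tables have a 'name' column; the unqualified reference is ambiguous

Fix: Qualify the column with its table alias (c.name)

Corrected query:
SELECT c.name, p.name FROM departments p JOIN staff c ON c.dept_id = p.id

Result:
name  | name       
------+------------
Alice | Finance    
Frank | Marketing  
Bob   | Engineering
Grace | Finance    
Dave  | Engineering
Eve   | Engineering
Bob   | Engineering
Hank  | Engineering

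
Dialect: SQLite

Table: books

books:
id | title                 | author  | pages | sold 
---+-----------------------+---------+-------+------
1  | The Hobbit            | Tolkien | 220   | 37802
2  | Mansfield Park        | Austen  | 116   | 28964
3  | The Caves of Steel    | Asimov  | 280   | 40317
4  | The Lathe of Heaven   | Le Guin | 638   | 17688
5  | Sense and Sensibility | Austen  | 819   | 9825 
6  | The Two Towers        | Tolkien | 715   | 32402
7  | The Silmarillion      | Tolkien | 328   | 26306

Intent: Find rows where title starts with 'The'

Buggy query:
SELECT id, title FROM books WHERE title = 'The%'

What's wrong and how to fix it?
Bug: Wildcards only work with LIKE; '=' treats '%' as a literal character

Fix: Replace '=' with LIKE so 'The%' is treated as a pattern

Corrected query:
SELECT id, title FROM books WHERE title LIKE 'The%'

Result:
id | title              
---+--------------------
1  | The Hobbit         
3  | The Caves of Steel 
4  | The Lathe of Heaven
6  | The Two Towers     
7  | The Silmarillion   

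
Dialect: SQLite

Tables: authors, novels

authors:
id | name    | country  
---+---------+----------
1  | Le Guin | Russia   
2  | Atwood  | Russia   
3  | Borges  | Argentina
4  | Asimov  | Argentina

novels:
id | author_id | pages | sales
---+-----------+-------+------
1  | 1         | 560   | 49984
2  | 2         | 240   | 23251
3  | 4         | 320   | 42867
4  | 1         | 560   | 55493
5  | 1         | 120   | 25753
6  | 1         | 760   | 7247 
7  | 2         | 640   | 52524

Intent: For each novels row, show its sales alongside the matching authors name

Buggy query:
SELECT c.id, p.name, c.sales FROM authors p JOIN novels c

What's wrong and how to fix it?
Bug: Missing join condition: each novels row is matched to all authors rows instead of just its own

Fix: Specify the join condition linking the foreign key to the parent id

Corrected query:
SELECT c.id, p.name, c.sales FROM authors p JOIN novels c ON c.author_id = p.id

Result:
id | name    | sales
---+---------+------
1  | Le Guin | 49984
2  | Atwood  | 23251
3  | Asimov  | 42867
4  | Le Guin | 55493
5  | Le Guin | 25753
6  | Le Guin | 7247 
7  | Atwood  | 52524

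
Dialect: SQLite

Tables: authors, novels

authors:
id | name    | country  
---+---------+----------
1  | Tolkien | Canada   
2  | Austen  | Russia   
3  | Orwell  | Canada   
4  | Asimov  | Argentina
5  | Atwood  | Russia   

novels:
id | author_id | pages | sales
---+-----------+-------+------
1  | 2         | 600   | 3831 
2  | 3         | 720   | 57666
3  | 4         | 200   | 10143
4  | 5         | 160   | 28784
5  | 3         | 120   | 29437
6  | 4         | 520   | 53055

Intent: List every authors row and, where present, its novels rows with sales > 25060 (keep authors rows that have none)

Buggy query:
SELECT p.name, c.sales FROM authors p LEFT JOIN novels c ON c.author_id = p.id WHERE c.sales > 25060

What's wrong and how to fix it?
Bug: A WHERE condition on the right-hand table after LEFT JOIN drops unmatched parents

Fix: Put 'c.sales > 25060' in the JOIN's ON clause instead of WHERE

Corrected query:
SELECT p.name, c.sales FROM authors p LEFT JOIN novels c ON c.author_id = p.id AND c.sales > 25060

Result:
name    | sales
--------+------
Tolkien | NULL 
Austen  | NULL 
Orwell  | 29437
Orwell  | 57666
Asimov  | 53055
Atwood  | 28784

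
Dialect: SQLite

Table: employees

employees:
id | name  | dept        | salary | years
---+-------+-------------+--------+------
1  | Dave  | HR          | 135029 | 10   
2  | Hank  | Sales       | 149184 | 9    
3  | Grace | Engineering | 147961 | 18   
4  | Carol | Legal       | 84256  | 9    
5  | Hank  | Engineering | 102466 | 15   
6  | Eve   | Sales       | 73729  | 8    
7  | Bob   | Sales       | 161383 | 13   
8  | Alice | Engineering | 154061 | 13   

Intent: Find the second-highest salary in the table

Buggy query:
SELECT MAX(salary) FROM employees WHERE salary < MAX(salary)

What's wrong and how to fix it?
Bug: MAX(salary) on the right of the comparison is an aggregate-in-WHERE error

Fix: Put the inner MAX in a scalar subquery

Corrected query:
SELECT MAX(salary) FROM employees WHERE salary < (SELECT MAX(salary) FROM employees)

Result:
MAX(salary)
-----------
154061     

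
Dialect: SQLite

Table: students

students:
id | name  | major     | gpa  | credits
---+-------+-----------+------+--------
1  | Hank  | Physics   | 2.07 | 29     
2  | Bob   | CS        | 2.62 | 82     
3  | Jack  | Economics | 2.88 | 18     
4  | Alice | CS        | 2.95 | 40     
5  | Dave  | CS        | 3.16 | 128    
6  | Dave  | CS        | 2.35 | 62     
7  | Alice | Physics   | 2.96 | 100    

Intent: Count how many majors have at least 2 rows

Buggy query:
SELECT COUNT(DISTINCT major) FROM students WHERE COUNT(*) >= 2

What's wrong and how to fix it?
Bug: WHERE filters individual rows, not groups, so a group-level COUNT is invalid there

Fix: Use a subquery that GROUPs and filters with HAVING, then count its rows

Corrected query:
SELECT COUNT(*) FROM (SELECT major FROM students GROUP BY major HAVING COUNT(*) >= 2)

Result:
COUNT(*)
--------
2       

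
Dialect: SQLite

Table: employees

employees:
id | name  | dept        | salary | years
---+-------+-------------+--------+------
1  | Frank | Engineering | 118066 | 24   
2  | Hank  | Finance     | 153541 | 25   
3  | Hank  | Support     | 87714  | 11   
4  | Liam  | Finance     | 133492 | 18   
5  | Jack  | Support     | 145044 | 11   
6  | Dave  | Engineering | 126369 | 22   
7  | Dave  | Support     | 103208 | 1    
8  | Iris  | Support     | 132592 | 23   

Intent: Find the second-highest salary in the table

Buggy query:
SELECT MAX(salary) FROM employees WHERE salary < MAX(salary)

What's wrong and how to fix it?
Bug: The inner MAX is an aggregate inside WHERE, which is not allowed

Fix: Put the inner MAX in a scalar subquery

Corrected query:
SELECT MAX(salary) FROM employees WHERE salary < (SELECT MAX(salary) FROM employees)

Result:
MAX(salary)
-----------
145044     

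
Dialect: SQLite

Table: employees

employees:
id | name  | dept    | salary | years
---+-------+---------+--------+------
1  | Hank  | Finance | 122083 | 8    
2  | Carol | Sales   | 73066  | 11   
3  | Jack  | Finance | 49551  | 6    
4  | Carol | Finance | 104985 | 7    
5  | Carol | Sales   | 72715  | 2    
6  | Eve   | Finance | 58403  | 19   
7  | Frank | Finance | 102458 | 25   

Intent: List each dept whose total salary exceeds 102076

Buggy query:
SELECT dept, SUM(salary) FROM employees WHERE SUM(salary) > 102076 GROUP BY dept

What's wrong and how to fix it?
Bug: SUM(salary) is an aggregate, but WHERE filters rows before aggregation

Fix: Use HAVING (which filters groups after aggregation) instead of WHERE

Corrected query:
SELECT dept, SUM(salary) FROM employees GROUP BY dept HAVING SUM(salary) > 102076

Result:
dept    | SUM(salary)
--------+------------
Finance | 437480     
Sales   | 145781     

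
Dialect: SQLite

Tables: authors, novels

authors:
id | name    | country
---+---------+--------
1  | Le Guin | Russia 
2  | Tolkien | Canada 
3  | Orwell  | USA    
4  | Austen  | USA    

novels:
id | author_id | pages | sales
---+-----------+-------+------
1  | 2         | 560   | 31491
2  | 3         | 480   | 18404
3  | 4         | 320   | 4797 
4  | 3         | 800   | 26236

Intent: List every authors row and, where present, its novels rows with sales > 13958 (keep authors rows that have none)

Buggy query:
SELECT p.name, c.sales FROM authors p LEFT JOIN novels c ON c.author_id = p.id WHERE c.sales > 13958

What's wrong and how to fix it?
Bug: A WHERE condition on the right-hand table after LEFT JOIN drops unmatched parents

Fix: Put 'c.sales > 13958' in the JOIN's ON clause instead of WHERE

Corrected query:
SELECT p.name, c.sales FROM authors p LEFT JOIN novels c ON c.author_id = p.id AND c.sales > 13958

Result:
name    | sales
--------+------
Le Guin | NULL 
Tolkien | 31491
Orwell  | 18404
Orwell  | 26236
Austen  | NULL 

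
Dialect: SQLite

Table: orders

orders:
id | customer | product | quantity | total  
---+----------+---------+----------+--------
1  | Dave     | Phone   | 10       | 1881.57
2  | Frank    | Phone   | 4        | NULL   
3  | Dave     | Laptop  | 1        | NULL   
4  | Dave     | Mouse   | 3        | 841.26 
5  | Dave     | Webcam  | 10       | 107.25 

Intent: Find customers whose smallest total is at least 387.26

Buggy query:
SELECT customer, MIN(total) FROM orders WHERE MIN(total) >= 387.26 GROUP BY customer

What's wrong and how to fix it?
Bug: Aggregates like MIN are computed per group after WHERE runs

Fix: Replace WHERE with HAVING after the GROUP BY

Corrected query:
SELECT customer, MIN(total) FROM orders GROUP BY customer HAVING MIN(total) >= 387.26

Result:
(no rows)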